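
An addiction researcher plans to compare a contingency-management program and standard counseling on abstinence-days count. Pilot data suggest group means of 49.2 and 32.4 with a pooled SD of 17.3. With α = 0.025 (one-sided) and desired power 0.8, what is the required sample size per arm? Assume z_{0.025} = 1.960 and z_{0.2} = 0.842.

n = 17 per group

Cohen's d = |M₁ − M₂| / SD_pooled = |49.2 − 32.4| / 17.3 = 16.8 / 17.3 = 0.971.
For two independent groups with equal n: n = 2·((z_{α} + z_β) / d)².
z_{α} + z_β = 1.960 + 0.842 = 2.802.
n = 2 × (2.802 / 0.971)² = 2 × 2.886² = 2 × 8.33 = 16.7.
Round up to the next whole participant.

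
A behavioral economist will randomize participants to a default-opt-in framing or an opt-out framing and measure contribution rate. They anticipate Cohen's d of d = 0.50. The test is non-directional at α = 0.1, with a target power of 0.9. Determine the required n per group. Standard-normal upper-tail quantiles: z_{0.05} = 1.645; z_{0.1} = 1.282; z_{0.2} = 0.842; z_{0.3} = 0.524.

n = 69 per group

For two independent groups with equal n: n = 2·((z_{α/2} + z_β) / d)².
z_{α/2} + z_β = 1.645 + 1.282 = 2.927.
n = 2 × (2.927 / 0.50)² = 2 × 5.854² = 2 × 34.27 = 68.5.
Round up to the next whole participant.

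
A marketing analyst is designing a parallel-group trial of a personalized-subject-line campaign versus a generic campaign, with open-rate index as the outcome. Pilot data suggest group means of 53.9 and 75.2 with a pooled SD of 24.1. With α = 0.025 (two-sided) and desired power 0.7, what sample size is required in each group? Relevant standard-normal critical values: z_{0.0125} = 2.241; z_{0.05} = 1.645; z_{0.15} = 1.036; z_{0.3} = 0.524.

n = 20 per group

Cohen's d = |M₁ − M₂| / SD_pooled = |53.9 − 75.2| / 24.1 = 21.3 / 24.1 = 0.884.
For two independent groups with equal n: n = 2·((z_{α/2} + z_β) / d)².
z_{α/2} + z_β = 2.241 + 0.524 = 2.765.
n = 2 × (2.765 / 0.884)² = 2 × 3.128² = 2 × 9.78 = 19.6.
Round up to the next whole participant.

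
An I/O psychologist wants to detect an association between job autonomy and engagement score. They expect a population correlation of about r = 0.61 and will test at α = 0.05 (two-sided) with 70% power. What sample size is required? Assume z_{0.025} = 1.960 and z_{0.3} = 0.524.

n = 16

Fisher's z: C = ½·ln((1+r)/(1−r)) = ½·ln(4.1282) = 0.7089.
n = ((z_{α/2} + z_β)/C)² + 3.
(1.960 + 0.524) / 0.7089 = 2.484 / 0.7089 = 3.504.
n = 3.504² + 3 = 12.28 + 3 = 15.3.
Round up.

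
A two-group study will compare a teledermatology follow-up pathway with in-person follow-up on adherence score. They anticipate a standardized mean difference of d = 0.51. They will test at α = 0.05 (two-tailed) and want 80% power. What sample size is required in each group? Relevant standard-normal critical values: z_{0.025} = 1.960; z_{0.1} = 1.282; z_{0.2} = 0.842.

For two independent groups with equal n: n = 2·((z_{α/2} + z_β) / d)².
z_{α/2} + z_β = 1.960 + 0.842 = 2.802.
n = 2 × (2.802 / 0.51)² = 2 × 5.494² = 2 × 30.19 = 60.4.
Round up to the next whole participant.

n = 61 per group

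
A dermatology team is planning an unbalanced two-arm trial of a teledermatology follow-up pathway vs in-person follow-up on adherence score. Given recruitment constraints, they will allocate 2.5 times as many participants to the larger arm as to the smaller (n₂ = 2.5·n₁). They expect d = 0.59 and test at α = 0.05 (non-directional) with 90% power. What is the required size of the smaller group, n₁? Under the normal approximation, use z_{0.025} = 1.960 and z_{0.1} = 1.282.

With allocation ratio k = n₂/n₁ = 2.5, Var(x̄₁−x̄₂) = σ²(1/n₁ + 1/(k·n₁)) = σ²·(k+1)/(k·n₁).
So n₁ = (1 + 1/k)·((z_{α/2} + z_β)/d)² = 1.400 × (3.242/0.59)².
n₁ = 1.400 × 30.19 = 42.3.
Round up: n₁ = 43, giving n₂ = ⌈2.5 × 43⌉ = ⌈107.5⌉ = 108.

n₁ = 43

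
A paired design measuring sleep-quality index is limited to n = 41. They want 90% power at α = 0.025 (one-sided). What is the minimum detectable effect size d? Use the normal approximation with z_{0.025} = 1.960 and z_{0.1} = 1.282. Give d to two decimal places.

For a single sample (or paired design) of n = 41: d_min = (z_{α} + z_β)/√n.
z-sum = 1.960 + 1.282 = 3.242.
d_min = 3.242 / √41 = 3.242 / 6.403 = 0.506.

d_min ≈ 0.51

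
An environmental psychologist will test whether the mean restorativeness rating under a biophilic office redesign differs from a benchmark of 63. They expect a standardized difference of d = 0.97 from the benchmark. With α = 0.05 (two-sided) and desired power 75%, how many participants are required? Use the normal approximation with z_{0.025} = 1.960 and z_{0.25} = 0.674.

For a one-sample test: n = ((z_{α/2} + z_β) / d)².
z_{α/2} + z_β = 1.960 + 0.674 = 2.634.
n = (2.634 / 0.97)² = 2.715² = 7.37.
Round up.

n = 8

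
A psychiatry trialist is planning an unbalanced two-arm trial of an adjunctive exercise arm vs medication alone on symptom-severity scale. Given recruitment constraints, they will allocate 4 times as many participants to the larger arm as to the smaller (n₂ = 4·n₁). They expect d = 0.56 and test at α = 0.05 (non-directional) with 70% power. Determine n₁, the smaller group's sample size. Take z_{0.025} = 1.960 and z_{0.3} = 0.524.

n₁ = 25

With allocation ratio k = n₂/n₁ = 4, Var(x̄₁−x̄₂) = σ²(1/n₁ + 1/(k·n₁)) = σ²·(k+1)/(k·n₁).
So n₁ = (1 + 1/k)·((z_{α/2} + z_β)/d)² = 1.250 × (2.484/0.56)².
n₁ = 1.250 × 19.68 = 24.6.
Round up: n₁ = 25, giving n₂ = 4 × 25 = 100.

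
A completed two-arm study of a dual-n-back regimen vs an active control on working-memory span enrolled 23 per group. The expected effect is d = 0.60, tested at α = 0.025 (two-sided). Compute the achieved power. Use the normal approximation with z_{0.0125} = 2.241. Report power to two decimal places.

power ≈ 0.42

For two equal groups, power = Φ(d·√(n/2) − z_{α/2}).
d·√(n/2) = 0.60 × √(23/2) = 0.60 × 3.391 = 2.035.
z_β = 2.035 − 2.241 = -0.206.
Power = Φ(-0.206) = 0.418.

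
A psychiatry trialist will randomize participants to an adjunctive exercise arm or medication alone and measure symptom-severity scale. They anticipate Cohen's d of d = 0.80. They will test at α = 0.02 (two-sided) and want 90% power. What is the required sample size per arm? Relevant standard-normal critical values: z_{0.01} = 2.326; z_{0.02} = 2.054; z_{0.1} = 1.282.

For two independent groups with equal n: n = 2·((z_{α/2} + z_β) / d)².
z_{α/2} + z_β = 2.326 + 1.282 = 3.608.
n = 2 × (3.608 / 0.80)² = 2 × 4.510² = 2 × 20.34 = 40.7.
Round up to the next whole participant.

n = 41 per group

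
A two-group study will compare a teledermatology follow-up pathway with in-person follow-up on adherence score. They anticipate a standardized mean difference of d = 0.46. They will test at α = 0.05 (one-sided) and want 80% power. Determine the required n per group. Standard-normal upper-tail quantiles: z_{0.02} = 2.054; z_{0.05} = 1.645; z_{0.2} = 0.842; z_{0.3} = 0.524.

n = 59 per group

For two independent groups with equal n: n = 2·((z_{α} + z_β) / d)².
z_{α} + z_β = 1.645 + 0.842 = 2.487.
n = 2 × (2.487 / 0.46)² = 2 × 5.407² = 2 × 29.23 = 58.5.
Round up to the next whole participant.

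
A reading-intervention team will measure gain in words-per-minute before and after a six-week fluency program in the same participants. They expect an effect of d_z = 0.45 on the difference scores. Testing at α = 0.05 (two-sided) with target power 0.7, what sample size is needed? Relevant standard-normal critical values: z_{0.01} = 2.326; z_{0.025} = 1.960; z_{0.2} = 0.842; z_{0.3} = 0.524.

For a paired (one-sample on differences) test: n = ((z_{α/2} + z_β) / d)².
z_{α/2} + z_β = 1.960 + 0.524 = 2.484.
n = (2.484 / 0.45)² = 5.520² = 30.47.
Round up.

n = 31 pairs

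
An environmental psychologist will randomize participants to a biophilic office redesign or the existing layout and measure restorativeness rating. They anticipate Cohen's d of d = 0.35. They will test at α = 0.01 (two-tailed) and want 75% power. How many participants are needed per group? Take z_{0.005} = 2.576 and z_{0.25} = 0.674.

For two independent groups with equal n: n = 2·((z_{α/2} + z_β) / d)².
z_{α/2} + z_β = 2.576 + 0.674 = 3.250.
n = 2 × (3.250 / 0.35)² = 2 × 9.286² = 2 × 86.22 = 172.4.
Round up to the next whole participant.

n = 173 per group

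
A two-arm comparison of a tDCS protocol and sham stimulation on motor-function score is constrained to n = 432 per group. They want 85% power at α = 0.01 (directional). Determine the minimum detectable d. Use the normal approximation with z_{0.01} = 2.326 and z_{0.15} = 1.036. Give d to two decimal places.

For two independent groups of n = 432 each: d_min = (z_{α} + z_β)·√(2/n).
z-sum = 2.326 + 1.036 = 3.362.
d_min = 3.362 × √(2/432) = 3.362 × 0.0680 = 0.229.

d_min ≈ 0.23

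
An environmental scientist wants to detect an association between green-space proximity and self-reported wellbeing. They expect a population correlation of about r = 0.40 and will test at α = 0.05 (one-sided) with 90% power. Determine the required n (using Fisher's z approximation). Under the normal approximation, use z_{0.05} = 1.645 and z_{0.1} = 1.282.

n = 51

Fisher's z: C = ½·ln((1+r)/(1−r)) = ½·ln(2.3333) = 0.4236.
n = ((z_{α} + z_β)/C)² + 3.
(1.645 + 1.282) / 0.4236 = 2.927 / 0.4236 = 6.910.
n = 6.910² + 3 = 47.75 + 3 = 50.7.
Round up.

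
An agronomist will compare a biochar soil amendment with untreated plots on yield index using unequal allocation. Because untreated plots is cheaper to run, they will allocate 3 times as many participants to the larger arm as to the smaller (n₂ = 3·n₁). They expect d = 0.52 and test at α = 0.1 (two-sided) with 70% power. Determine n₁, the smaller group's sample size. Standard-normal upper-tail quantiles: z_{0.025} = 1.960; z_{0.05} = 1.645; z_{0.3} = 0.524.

n₁ = 24

With allocation ratio k = n₂/n₁ = 3, Var(x̄₁−x̄₂) = σ²(1/n₁ + 1/(k·n₁)) = σ²·(k+1)/(k·n₁).
So n₁ = (1 + 1/k)·((z_{α/2} + z_β)/d)² = 1.333 × (2.169/0.52)².
n₁ = 1.333 × 17.40 = 23.2.
Round up: n₁ = 24, giving n₂ = 3 × 24 = 72.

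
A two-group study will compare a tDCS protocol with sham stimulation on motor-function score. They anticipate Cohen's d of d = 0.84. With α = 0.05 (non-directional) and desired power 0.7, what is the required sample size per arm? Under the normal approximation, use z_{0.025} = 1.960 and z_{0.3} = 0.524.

n = 18 per group

For two independent groups with equal n: n = 2·((z_{α/2} + z_β) / d)².
z_{α/2} + z_β = 1.960 + 0.524 = 2.484.
n = 2 × (2.484 / 0.84)² = 2 × 2.957² = 2 × 8.74 = 17.5.
Round up to the next whole participant.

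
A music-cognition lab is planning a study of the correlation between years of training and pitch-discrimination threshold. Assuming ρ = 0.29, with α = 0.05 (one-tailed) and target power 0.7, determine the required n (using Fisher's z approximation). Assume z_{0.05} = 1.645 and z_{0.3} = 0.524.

n = 56

Fisher's z: C = ½·ln((1+r)/(1−r)) = ½·ln(1.8169) = 0.2986.
n = ((z_{α} + z_β)/C)² + 3.
(1.645 + 0.524) / 0.2986 = 2.169 / 0.2986 = 7.264.
n = 7.264² + 3 = 52.76 + 3 = 55.8.
Round up.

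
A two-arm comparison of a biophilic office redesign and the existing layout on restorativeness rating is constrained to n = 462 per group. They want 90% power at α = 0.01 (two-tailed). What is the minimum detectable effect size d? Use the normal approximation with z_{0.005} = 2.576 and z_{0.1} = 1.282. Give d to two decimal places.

For two independent groups of n = 462 each: d_min = (z_{α/2} + z_β)·√(2/n).
z-sum = 2.576 + 1.282 = 3.858.
d_min = 3.858 × √(2/462) = 3.858 × 0.0658 = 0.254.

d_min ≈ 0.25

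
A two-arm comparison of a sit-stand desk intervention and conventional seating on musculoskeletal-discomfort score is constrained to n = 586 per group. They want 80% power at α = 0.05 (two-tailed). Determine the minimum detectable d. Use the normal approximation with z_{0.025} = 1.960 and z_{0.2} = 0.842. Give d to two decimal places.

For two independent groups of n = 586 each: d_min = (z_{α/2} + z_β)·√(2/n).
z-sum = 1.960 + 0.842 = 2.802.
d_min = 2.802 × √(2/586) = 2.802 × 0.0584 = 0.164.

d_min ≈ 0.16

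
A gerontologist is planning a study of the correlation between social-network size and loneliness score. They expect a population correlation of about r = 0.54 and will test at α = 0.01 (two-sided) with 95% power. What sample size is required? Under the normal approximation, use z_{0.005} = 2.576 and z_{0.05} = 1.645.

Fisher's z: C = ½·ln((1+r)/(1−r)) = ½·ln(3.3478) = 0.6042.
n = ((z_{α/2} + z_β)/C)² + 3.
(2.576 + 1.645) / 0.6042 = 4.221 / 0.6042 = 6.986.
n = 6.986² + 3 = 48.81 + 3 = 51.8.
Round up.

n = 52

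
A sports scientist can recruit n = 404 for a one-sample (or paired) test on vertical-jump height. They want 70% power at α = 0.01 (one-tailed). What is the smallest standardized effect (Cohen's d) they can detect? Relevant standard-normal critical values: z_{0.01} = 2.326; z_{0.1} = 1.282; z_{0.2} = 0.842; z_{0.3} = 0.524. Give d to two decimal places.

For a single sample (or paired design) of n = 404: d_min = (z_{α} + z_β)/√n.
z-sum = 2.326 + 0.524 = 2.850.
d_min = 2.850 / √404 = 2.850 / 20.100 = 0.142.

d_min ≈ 0.14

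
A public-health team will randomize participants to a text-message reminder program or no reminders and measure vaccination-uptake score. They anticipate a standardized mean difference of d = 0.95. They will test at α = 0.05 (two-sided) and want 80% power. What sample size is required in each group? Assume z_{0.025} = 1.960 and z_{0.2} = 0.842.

n = 18 per group

For two independent groups with equal n: n = 2·((z_{α/2} + z_β) / d)².
z_{α/2} + z_β = 1.960 + 0.842 = 2.802.
n = 2 × (2.802 / 0.95)² = 2 × 2.949² = 2 × 8.70 = 17.4.
Round up to the next whole participant.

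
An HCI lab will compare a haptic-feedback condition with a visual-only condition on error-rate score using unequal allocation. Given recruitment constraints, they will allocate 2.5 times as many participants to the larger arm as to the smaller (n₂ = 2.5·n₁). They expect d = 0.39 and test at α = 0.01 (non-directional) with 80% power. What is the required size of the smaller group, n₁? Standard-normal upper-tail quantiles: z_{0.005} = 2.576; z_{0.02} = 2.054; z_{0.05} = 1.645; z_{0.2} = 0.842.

With allocation ratio k = n₂/n₁ = 2.5, Var(x̄₁−x̄₂) = σ²(1/n₁ + 1/(k·n₁)) = σ²·(k+1)/(k·n₁).
So n₁ = (1 + 1/k)·((z_{α/2} + z_β)/d)² = 1.400 × (3.418/0.39)².
n₁ = 1.400 × 76.81 = 107.5.
Round up: n₁ = 108, giving n₂ = 2.5 × 108 = 270.

n₁ = 108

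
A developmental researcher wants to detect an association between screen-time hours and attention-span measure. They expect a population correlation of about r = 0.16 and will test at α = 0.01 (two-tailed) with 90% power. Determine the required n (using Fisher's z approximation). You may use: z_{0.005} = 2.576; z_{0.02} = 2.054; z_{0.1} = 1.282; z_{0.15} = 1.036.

Fisher's z: C = ½·ln((1+r)/(1−r)) = ½·ln(1.3810) = 0.1614.
n = ((z_{α/2} + z_β)/C)² + 3.
(2.576 + 1.282) / 0.1614 = 3.858 / 0.1614 = 23.903.
n = 23.903² + 3 = 571.37 + 3 = 574.4.
Round up.

n = 575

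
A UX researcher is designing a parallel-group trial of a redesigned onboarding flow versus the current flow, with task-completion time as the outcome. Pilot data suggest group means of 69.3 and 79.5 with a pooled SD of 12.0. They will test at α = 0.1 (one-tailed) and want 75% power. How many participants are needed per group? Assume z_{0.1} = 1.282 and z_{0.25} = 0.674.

Cohen's d = |M₁ − M₂| / SD_pooled = |69.3 − 79.5| / 12.0 = 10.2 / 12.0 = 0.850.
For two independent groups with equal n: n = 2·((z_{α} + z_β) / d)².
z_{α} + z_β = 1.282 + 0.674 = 1.956.
n = 2 × (1.956 / 0.850)² = 2 × 2.301² = 2 × 5.30 = 10.6.
Round up to the next whole participant.

n = 11 per group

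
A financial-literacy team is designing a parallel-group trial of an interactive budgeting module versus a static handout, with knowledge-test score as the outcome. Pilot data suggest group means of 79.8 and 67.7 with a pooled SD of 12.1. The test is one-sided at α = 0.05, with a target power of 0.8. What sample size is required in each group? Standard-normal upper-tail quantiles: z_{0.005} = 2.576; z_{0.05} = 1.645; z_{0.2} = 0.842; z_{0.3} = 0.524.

Cohen's d = |M₁ − M₂| / SD_pooled = |79.8 − 67.7| / 12.1 = 12.1 / 12.1 = 1.000.
For two independent groups with equal n: n = 2·((z_{α} + z_β) / d)².
z_{α} + z_β = 1.645 + 0.842 = 2.487.
n = 2 × (2.487 / 1.000)² = 2 × 2.487² = 2 × 6.19 = 12.4.
Round up to the next whole participant.

n = 13 per group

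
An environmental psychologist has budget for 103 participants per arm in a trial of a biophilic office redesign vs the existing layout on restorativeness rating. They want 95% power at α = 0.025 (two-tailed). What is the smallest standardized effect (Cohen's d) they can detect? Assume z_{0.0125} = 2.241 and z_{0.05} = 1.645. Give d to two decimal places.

d_min ≈ 0.54

For two independent groups of n = 103 each: d_min = (z_{α/2} + z_β)·√(2/n).
z-sum = 2.241 + 1.645 = 3.886.
d_min = 3.886 × √(2/103) = 3.886 × 0.1393 = 0.542.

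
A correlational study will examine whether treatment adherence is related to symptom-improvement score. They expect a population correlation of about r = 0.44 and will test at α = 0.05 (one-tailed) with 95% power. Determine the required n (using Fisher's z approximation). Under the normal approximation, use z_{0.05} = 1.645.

Fisher's z: C = ½·ln((1+r)/(1−r)) = ½·ln(2.5714) = 0.4722.
n = ((z_{α} + z_β)/C)² + 3.
(1.645 + 1.645) / 0.4722 = 3.290 / 0.4722 = 6.967.
n = 6.967² + 3 = 48.54 + 3 = 51.5.
Round up.

n = 52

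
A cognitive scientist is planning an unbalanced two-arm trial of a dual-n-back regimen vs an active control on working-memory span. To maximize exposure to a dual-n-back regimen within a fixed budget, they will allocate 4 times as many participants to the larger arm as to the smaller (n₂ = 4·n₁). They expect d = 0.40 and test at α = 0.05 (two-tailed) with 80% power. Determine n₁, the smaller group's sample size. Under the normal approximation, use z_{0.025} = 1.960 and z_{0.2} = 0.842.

n₁ = 62

With allocation ratio k = n₂/n₁ = 4, Var(x̄₁−x̄₂) = σ²(1/n₁ + 1/(k·n₁)) = σ²·(k+1)/(k·n₁).
So n₁ = (1 + 1/k)·((z_{α/2} + z_β)/d)² = 1.250 × (2.802/0.40)².
n₁ = 1.250 × 49.07 = 61.3.
Round up: n₁ = 62, giving n₂ = 4 × 62 = 248.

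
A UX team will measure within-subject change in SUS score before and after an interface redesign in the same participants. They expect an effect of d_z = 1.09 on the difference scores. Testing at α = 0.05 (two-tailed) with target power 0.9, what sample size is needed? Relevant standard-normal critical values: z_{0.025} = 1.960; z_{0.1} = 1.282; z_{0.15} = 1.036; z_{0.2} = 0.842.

n = 9 pairs

For a paired (one-sample on differences) test: n = ((z_{α/2} + z_β) / d)².
z_{α/2} + z_β = 1.960 + 1.282 = 3.242.
n = (3.242 / 1.09)² = 2.974² = 8.85.
Round up.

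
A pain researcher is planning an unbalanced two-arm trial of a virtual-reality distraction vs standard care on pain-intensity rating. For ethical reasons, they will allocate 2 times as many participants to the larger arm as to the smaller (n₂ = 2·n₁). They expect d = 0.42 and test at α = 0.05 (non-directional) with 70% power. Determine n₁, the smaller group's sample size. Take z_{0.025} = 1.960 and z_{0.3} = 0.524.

With allocation ratio k = n₂/n₁ = 2, Var(x̄₁−x̄₂) = σ²(1/n₁ + 1/(k·n₁)) = σ²·(k+1)/(k·n₁).
So n₁ = (1 + 1/k)·((z_{α/2} + z_β)/d)² = 1.500 × (2.484/0.42)².
n₁ = 1.500 × 34.98 = 52.5.
Round up: n₁ = 53, giving n₂ = 2 × 53 = 106.

n₁ = 53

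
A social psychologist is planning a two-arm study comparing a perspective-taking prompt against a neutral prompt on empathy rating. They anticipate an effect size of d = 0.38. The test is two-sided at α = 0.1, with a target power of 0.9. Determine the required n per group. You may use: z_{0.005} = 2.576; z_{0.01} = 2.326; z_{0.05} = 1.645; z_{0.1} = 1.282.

For two independent groups with equal n: n = 2·((z_{α/2} + z_β) / d)².
z_{α/2} + z_β = 1.645 + 1.282 = 2.927.
n = 2 × (2.927 / 0.38)² = 2 × 7.703² = 2 × 59.33 = 118.7.
Round up to the next whole participant.

n = 119 per group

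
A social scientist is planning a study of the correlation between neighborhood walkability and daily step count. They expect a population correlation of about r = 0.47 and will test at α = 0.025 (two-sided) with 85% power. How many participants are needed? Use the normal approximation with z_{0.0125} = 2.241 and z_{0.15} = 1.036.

Fisher's z: C = ½·ln((1+r)/(1−r)) = ½·ln(2.7736) = 0.5101.
n = ((z_{α/2} + z_β)/C)² + 3.
(2.241 + 1.036) / 0.5101 = 3.277 / 0.5101 = 6.424.
n = 6.424² + 3 = 41.27 + 3 = 44.3.
Round up.

n = 45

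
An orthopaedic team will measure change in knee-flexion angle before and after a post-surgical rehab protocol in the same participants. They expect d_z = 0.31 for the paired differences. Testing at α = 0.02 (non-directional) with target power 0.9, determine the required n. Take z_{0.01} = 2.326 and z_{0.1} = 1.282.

For a paired (one-sample on differences) test: n = ((z_{α/2} + z_β) / d)².
z_{α/2} + z_β = 2.326 + 1.282 = 3.608.
n = (3.608 / 0.31)² = 11.639² = 135.46.
Round up.

n = 136 pairs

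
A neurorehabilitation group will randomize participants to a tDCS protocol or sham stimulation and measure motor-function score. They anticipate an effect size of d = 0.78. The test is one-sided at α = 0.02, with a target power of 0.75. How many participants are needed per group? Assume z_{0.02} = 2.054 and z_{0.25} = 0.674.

For two independent groups with equal n: n = 2·((z_{α} + z_β) / d)².
z_{α} + z_β = 2.054 + 0.674 = 2.728.
n = 2 × (2.728 / 0.78)² = 2 × 3.497² = 2 × 12.23 = 24.5.
Round up to the next whole participant.

n = 25 per group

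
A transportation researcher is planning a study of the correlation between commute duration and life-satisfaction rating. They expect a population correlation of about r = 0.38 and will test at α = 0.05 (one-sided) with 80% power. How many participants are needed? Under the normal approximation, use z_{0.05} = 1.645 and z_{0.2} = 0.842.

Fisher's z: C = ½·ln((1+r)/(1−r)) = ½·ln(2.2258) = 0.4001.
n = ((z_{α} + z_β)/C)² + 3.
(1.645 + 0.842) / 0.4001 = 2.487 / 0.4001 = 6.216.
n = 6.216² + 3 = 38.64 + 3 = 41.6.
Round up.

n = 42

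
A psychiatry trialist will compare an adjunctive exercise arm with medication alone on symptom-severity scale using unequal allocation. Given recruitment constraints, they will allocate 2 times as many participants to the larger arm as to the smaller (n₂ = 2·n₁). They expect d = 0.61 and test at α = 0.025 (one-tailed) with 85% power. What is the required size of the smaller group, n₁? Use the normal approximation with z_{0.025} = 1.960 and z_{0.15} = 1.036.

n₁ = 37

With allocation ratio k = n₂/n₁ = 2, Var(x̄₁−x̄₂) = σ²(1/n₁ + 1/(k·n₁)) = σ²·(k+1)/(k·n₁).
So n₁ = (1 + 1/k)·((z_{α} + z_β)/d)² = 1.500 × (2.996/0.61)².
n₁ = 1.500 × 24.12 = 36.2.
Round up: n₁ = 37, giving n₂ = 2 × 37 = 74.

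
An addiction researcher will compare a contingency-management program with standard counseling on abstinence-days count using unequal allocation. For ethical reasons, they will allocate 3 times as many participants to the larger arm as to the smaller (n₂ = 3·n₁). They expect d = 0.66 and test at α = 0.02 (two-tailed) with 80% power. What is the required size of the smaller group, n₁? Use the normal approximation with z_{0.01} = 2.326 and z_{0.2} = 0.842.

With allocation ratio k = n₂/n₁ = 3, Var(x̄₁−x̄₂) = σ²(1/n₁ + 1/(k·n₁)) = σ²·(k+1)/(k·n₁).
So n₁ = (1 + 1/k)·((z_{α/2} + z_β)/d)² = 1.333 × (3.168/0.66)².
n₁ = 1.333 × 23.04 = 30.7.
Round up: n₁ = 31, giving n₂ = 3 × 31 = 93.

n₁ = 31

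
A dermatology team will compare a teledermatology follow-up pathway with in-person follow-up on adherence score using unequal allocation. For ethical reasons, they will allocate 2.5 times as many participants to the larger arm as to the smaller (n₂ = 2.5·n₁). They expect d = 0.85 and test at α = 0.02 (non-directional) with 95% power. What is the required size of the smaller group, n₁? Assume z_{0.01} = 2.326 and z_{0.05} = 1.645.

n₁ = 31

With allocation ratio k = n₂/n₁ = 2.5, Var(x̄₁−x̄₂) = σ²(1/n₁ + 1/(k·n₁)) = σ²·(k+1)/(k·n₁).
So n₁ = (1 + 1/k)·((z_{α/2} + z_β)/d)² = 1.400 × (3.971/0.85)².
n₁ = 1.400 × 21.83 = 30.6.
Round up: n₁ = 31, giving n₂ = ⌈2.5 × 31⌉ = ⌈77.5⌉ = 78.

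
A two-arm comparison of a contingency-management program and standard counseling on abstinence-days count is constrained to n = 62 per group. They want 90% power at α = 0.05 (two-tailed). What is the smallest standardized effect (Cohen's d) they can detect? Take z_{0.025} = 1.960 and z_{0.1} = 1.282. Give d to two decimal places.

d_min ≈ 0.58

For two independent groups of n = 62 each: d_min = (z_{α/2} + z_β)·√(2/n).
z-sum = 1.960 + 1.282 = 3.242.
d_min = 3.242 × √(2/62) = 3.242 × 0.1796 = 0.582.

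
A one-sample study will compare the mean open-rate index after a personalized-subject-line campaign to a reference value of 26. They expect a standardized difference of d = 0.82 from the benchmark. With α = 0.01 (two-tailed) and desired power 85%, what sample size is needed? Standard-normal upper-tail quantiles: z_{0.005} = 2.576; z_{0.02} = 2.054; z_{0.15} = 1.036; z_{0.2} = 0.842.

For a one-sample test: n = ((z_{α/2} + z_β) / d)².
z_{α/2} + z_β = 2.576 + 1.036 = 3.612.
n = (3.612 / 0.82)² = 4.405² = 19.40.
Round up.

n = 20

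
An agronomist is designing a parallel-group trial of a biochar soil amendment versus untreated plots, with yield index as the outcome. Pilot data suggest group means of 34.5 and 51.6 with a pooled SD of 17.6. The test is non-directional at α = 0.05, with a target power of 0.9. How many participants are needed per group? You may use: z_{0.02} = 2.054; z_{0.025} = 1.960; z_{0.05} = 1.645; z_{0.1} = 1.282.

n = 23 per group

Cohen's d = |M₁ − M₂| / SD_pooled = |34.5 − 51.6| / 17.6 = 17.1 / 17.6 = 0.972.
For two independent groups with equal n: n = 2·((z_{α/2} + z_β) / d)².
z_{α/2} + z_β = 1.960 + 1.282 = 3.242.
n = 2 × (3.242 / 0.972)² = 2 × 3.335² = 2 × 11.12 = 22.2.
Round up to the next whole participant.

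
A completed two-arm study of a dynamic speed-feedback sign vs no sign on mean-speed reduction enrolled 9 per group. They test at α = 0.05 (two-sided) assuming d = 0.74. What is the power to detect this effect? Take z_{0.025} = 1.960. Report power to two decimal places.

For two equal groups, power = Φ(d·√(n/2) − z_{α/2}).
d·√(n/2) = 0.74 × √(9/2) = 0.74 × 2.121 = 1.570.
z_β = 1.570 − 1.960 = -0.390.
Power = Φ(-0.390) = 0.348.

power ≈ 0.35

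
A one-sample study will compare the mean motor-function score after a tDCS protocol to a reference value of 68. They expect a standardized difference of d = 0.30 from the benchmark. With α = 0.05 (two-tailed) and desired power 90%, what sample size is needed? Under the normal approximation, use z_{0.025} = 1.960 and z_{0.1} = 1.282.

n = 117

For a one-sample test: n = ((z_{α/2} + z_β) / d)².
z_{α/2} + z_β = 1.960 + 1.282 = 3.242.
n = (3.242 / 0.30)² = 10.807² = 116.78.
Round up.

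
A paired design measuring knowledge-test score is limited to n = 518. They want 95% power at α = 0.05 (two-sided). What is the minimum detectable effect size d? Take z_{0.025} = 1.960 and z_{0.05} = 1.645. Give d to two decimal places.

d_min ≈ 0.16

For a single sample (or paired design) of n = 518: d_min = (z_{α/2} + z_β)/√n.
z-sum = 1.960 + 1.645 = 3.605.
d_min = 3.605 / √518 = 3.605 / 22.760 = 0.158.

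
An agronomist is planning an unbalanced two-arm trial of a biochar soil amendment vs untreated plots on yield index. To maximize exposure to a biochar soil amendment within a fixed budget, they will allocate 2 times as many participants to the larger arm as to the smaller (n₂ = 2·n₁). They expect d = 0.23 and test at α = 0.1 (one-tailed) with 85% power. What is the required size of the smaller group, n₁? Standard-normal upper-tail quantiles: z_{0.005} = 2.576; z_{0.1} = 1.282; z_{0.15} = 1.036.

n₁ = 153

With allocation ratio k = n₂/n₁ = 2, Var(x̄₁−x̄₂) = σ²(1/n₁ + 1/(k·n₁)) = σ²·(k+1)/(k·n₁).
So n₁ = (1 + 1/k)·((z_{α} + z_β)/d)² = 1.500 × (2.318/0.23)².
n₁ = 1.500 × 101.57 = 152.4.
Round up: n₁ = 153, giving n₂ = 2 × 153 = 306.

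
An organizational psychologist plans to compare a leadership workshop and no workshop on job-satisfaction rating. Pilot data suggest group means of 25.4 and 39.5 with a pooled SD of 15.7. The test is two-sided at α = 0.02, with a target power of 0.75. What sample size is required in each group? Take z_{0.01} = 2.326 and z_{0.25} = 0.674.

Cohen's d = |M₁ − M₂| / SD_pooled = |25.4 − 39.5| / 15.7 = 14.1 / 15.7 = 0.898.
For two independent groups with equal n: n = 2·((z_{α/2} + z_β) / d)².
z_{α/2} + z_β = 2.326 + 0.674 = 3.000.
n = 2 × (3.000 / 0.898)² = 2 × 3.341² = 2 × 11.16 = 22.3.
Round up to the next whole participant.

n = 23 per group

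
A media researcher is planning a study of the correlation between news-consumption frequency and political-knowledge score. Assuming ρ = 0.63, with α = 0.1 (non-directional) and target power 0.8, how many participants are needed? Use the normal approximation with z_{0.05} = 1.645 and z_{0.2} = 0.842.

n = 15

Fisher's z: C = ½·ln((1+r)/(1−r)) = ½·ln(4.4054) = 0.7414.
n = ((z_{α/2} + z_β)/C)² + 3.
(1.645 + 0.842) / 0.7414 = 2.487 / 0.7414 = 3.354.
n = 3.354² + 3 = 11.25 + 3 = 14.3.
Round up.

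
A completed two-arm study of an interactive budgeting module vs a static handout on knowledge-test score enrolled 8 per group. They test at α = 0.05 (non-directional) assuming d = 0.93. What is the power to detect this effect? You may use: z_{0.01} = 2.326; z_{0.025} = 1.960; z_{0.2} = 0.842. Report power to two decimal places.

For two equal groups, power = Φ(d·√(n/2) − z_{α/2}).
d·√(n/2) = 0.93 × √(8/2) = 0.93 × 2.000 = 1.860.
z_β = 1.860 − 1.960 = -0.100.
Power = Φ(-0.100) = 0.460.

power ≈ 0.46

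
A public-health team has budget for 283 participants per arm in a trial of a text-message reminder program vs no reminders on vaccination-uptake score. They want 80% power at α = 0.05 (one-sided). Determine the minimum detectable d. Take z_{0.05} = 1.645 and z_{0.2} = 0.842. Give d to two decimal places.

d_min ≈ 0.21

For two independent groups of n = 283 each: d_min = (z_{α} + z_β)·√(2/n).
z-sum = 1.645 + 0.842 = 2.487.
d_min = 2.487 × √(2/283) = 2.487 × 0.0841 = 0.209.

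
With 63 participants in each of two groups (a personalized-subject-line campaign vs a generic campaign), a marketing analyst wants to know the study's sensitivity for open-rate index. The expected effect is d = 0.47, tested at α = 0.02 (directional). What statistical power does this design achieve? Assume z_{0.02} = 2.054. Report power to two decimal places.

For two equal groups, power = Φ(d·√(n/2) − z_{α}).
d·√(n/2) = 0.47 × √(63/2) = 0.47 × 5.612 = 2.638.
z_β = 2.638 − 2.054 = 0.584.
Power = Φ(0.584) = 0.720.

power ≈ 0.72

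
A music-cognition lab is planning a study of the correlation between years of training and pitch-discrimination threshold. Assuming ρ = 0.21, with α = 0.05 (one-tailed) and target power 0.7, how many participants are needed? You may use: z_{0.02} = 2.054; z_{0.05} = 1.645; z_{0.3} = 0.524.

n = 107

Fisher's z: C = ½·ln((1+r)/(1−r)) = ½·ln(1.5316) = 0.2132.
n = ((z_{α} + z_β)/C)² + 3.
(1.645 + 0.524) / 0.2132 = 2.169 / 0.2132 = 10.174.
n = 10.174² + 3 = 103.50 + 3 = 106.5.
Round up.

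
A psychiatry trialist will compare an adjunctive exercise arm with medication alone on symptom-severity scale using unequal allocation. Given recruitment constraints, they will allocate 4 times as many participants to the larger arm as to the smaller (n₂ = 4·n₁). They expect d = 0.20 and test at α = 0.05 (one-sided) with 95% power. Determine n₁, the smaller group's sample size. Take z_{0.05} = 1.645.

With allocation ratio k = n₂/n₁ = 4, Var(x̄₁−x̄₂) = σ²(1/n₁ + 1/(k·n₁)) = σ²·(k+1)/(k·n₁).
So n₁ = (1 + 1/k)·((z_{α} + z_β)/d)² = 1.250 × (3.290/0.20)².
n₁ = 1.250 × 270.60 = 338.3.
Round up: n₁ = 339, giving n₂ = 4 × 339 = 1356.

n₁ = 339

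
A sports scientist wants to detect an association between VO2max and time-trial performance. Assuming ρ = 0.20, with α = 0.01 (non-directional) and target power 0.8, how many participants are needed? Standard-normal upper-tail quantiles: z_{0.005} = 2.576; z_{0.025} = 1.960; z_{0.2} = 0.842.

n = 288

Fisher's z: C = ½·ln((1+r)/(1−r)) = ½·ln(1.5000) = 0.2027.
n = ((z_{α/2} + z_β)/C)² + 3.
(2.576 + 0.842) / 0.2027 = 3.418 / 0.2027 = 16.862.
n = 16.862² + 3 = 284.34 + 3 = 287.3.
Round up.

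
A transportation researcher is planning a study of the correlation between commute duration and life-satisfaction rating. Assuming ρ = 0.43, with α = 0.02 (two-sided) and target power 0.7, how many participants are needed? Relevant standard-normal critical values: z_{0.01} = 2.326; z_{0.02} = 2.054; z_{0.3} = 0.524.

n = 42

Fisher's z: C = ½·ln((1+r)/(1−r)) = ½·ln(2.5088) = 0.4599.
n = ((z_{α/2} + z_β)/C)² + 3.
(2.326 + 0.524) / 0.4599 = 2.850 / 0.4599 = 6.197.
n = 6.197² + 3 = 38.40 + 3 = 41.4.
Round up.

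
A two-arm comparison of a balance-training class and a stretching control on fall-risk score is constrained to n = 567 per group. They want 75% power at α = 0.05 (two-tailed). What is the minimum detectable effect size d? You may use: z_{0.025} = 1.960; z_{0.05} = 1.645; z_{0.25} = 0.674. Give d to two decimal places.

d_min ≈ 0.16

For two independent groups of n = 567 each: d_min = (z_{α/2} + z_β)·√(2/n).
z-sum = 1.960 + 0.674 = 2.634.
d_min = 2.634 × √(2/567) = 2.634 × 0.0594 = 0.156.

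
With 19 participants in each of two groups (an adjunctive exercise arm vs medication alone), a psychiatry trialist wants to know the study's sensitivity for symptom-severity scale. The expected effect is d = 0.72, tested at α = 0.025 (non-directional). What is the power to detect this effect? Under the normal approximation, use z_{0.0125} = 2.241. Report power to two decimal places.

power ≈ 0.49

For two equal groups, power = Φ(d·√(n/2) − z_{α/2}).
d·√(n/2) = 0.72 × √(19/2) = 0.72 × 3.082 = 2.219.
z_β = 2.219 − 2.241 = -0.022.
Power = Φ(-0.022) = 0.491.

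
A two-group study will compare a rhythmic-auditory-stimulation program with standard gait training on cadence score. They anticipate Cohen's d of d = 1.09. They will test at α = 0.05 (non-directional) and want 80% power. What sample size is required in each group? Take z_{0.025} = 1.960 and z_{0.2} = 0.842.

n = 14 per group

For two independent groups with equal n: n = 2·((z_{α/2} + z_β) / d)².
z_{α/2} + z_β = 1.960 + 0.842 = 2.802.
n = 2 × (2.802 / 1.09)² = 2 × 2.571² = 2 × 6.61 = 13.2.
Round up to the next whole participant.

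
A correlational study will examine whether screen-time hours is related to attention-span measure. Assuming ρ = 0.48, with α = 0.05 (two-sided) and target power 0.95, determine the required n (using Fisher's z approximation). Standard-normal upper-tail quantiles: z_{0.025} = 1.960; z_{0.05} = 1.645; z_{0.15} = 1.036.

Fisher's z: C = ½·ln((1+r)/(1−r)) = ½·ln(2.8462) = 0.5230.
n = ((z_{α/2} + z_β)/C)² + 3.
(1.960 + 1.645) / 0.5230 = 3.605 / 0.5230 = 6.893.
n = 6.893² + 3 = 47.51 + 3 = 50.5.
Round up.

n = 51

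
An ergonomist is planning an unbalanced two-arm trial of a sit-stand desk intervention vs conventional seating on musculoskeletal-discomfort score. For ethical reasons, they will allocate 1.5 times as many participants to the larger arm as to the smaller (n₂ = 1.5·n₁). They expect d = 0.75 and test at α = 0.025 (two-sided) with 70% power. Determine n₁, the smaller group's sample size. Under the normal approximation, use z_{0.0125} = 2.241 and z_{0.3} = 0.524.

n₁ = 23

With allocation ratio k = n₂/n₁ = 1.5, Var(x̄₁−x̄₂) = σ²(1/n₁ + 1/(k·n₁)) = σ²·(k+1)/(k·n₁).
So n₁ = (1 + 1/k)·((z_{α/2} + z_β)/d)² = 1.667 × (2.765/0.75)².
n₁ = 1.667 × 13.59 = 22.7.
Round up: n₁ = 23, giving n₂ = ⌈1.5 × 23⌉ = ⌈34.5⌉ = 35.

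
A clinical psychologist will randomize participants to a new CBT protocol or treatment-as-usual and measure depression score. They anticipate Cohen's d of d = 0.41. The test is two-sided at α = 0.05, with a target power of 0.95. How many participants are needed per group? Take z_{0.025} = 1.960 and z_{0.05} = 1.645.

For two independent groups with equal n: n = 2·((z_{α/2} + z_β) / d)².
z_{α/2} + z_β = 1.960 + 1.645 = 3.605.
n = 2 × (3.605 / 0.41)² = 2 × 8.793² = 2 × 77.31 = 154.6.
Round up to the next whole participant.

n = 155 per group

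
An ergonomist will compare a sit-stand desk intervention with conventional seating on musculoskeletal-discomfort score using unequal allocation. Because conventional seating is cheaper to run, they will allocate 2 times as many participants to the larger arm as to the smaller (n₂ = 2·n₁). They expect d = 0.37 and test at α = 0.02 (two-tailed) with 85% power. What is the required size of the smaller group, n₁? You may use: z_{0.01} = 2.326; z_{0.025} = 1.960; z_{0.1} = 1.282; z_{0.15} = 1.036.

With allocation ratio k = n₂/n₁ = 2, Var(x̄₁−x̄₂) = σ²(1/n₁ + 1/(k·n₁)) = σ²·(k+1)/(k·n₁).
So n₁ = (1 + 1/k)·((z_{α/2} + z_β)/d)² = 1.500 × (3.362/0.37)².
n₁ = 1.500 × 82.56 = 123.8.
Round up: n₁ = 124, giving n₂ = 2 × 124 = 248.

n₁ = 124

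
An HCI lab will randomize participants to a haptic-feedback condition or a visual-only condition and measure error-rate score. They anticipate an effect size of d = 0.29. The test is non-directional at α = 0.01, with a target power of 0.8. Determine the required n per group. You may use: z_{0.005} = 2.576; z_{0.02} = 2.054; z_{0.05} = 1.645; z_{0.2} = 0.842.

n = 278 per group

For two independent groups with equal n: n = 2·((z_{α/2} + z_β) / d)².
z_{α/2} + z_β = 2.576 + 0.842 = 3.418.
n = 2 × (3.418 / 0.29)² = 2 × 11.786² = 2 × 138.91 = 277.8.
Round up to the next whole participant.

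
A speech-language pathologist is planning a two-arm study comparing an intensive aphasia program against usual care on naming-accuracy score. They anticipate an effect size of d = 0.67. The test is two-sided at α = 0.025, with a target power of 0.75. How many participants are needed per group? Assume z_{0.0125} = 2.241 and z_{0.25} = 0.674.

For two independent groups with equal n: n = 2·((z_{α/2} + z_β) / d)².
z_{α/2} + z_β = 2.241 + 0.674 = 2.915.
n = 2 × (2.915 / 0.67)² = 2 × 4.351² = 2 × 18.93 = 37.9.
Round up to the next whole participant.

n = 38 per group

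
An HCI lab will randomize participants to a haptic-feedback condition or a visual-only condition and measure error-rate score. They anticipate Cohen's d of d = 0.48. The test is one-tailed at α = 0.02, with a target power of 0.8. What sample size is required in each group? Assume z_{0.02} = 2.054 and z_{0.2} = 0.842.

For two independent groups with equal n: n = 2·((z_{α} + z_β) / d)².
z_{α} + z_β = 2.054 + 0.842 = 2.896.
n = 2 × (2.896 / 0.48)² = 2 × 6.033² = 2 × 36.40 = 72.8.
Round up to the next whole participant.

n = 73 per group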